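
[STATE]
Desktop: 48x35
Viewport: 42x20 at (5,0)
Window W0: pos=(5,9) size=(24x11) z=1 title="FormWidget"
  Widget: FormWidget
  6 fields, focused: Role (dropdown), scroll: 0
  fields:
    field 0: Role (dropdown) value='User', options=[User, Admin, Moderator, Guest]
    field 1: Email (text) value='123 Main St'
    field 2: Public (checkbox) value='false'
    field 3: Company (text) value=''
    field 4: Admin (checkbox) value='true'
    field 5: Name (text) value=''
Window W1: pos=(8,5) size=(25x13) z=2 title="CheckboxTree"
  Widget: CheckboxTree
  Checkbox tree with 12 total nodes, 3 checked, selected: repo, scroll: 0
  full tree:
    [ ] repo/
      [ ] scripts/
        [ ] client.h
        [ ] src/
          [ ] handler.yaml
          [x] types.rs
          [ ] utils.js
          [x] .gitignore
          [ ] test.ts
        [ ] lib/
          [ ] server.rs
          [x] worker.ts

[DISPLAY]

                                          
                                          
                                          
                                          
                                          
   ┏━━━━━━━━━━━━━━━━━━━━━━━┓              
   ┃ CheckboxTree          ┃              
   ┠───────────────────────┨              
   ┃>[-] repo/             ┃              
┏━━┃   [-] scripts/        ┃              
┃ F┃     [ ] client.h      ┃              
┠──┃     [-] src/          ┃              
┃> ┃       [ ] handler.yaml┃              
┃  ┃       [x] types.rs    ┃              
┃  ┃       [ ] utils.js    ┃              
┃  ┃       [x] .gitignore  ┃              
┃  ┃       [ ] test.ts     ┃              
┃  ┗━━━━━━━━━━━━━━━━━━━━━━━┛              
┃                      ┃                  
┗━━━━━━━━━━━━━━━━━━━━━━┛                  


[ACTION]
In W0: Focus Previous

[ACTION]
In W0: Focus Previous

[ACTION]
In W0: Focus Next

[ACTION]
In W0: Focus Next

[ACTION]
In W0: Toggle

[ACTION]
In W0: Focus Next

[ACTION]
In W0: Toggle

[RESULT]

                                          
                                          
                                          
                                          
                                          
   ┏━━━━━━━━━━━━━━━━━━━━━━━┓              
   ┃ CheckboxTree          ┃              
   ┠───────────────────────┨              
   ┃>[-] repo/             ┃              
┏━━┃   [-] scripts/        ┃              
┃ F┃     [ ] client.h      ┃              
┠──┃     [-] src/          ┃              
┃  ┃       [ ] handler.yaml┃              
┃> ┃       [x] types.rs    ┃              
┃  ┃       [ ] utils.js    ┃              
┃  ┃       [x] .gitignore  ┃              
┃  ┃       [ ] test.ts     ┃              
┃  ┗━━━━━━━━━━━━━━━━━━━━━━━┛              
┃                      ┃                  
┗━━━━━━━━━━━━━━━━━━━━━━┛                  


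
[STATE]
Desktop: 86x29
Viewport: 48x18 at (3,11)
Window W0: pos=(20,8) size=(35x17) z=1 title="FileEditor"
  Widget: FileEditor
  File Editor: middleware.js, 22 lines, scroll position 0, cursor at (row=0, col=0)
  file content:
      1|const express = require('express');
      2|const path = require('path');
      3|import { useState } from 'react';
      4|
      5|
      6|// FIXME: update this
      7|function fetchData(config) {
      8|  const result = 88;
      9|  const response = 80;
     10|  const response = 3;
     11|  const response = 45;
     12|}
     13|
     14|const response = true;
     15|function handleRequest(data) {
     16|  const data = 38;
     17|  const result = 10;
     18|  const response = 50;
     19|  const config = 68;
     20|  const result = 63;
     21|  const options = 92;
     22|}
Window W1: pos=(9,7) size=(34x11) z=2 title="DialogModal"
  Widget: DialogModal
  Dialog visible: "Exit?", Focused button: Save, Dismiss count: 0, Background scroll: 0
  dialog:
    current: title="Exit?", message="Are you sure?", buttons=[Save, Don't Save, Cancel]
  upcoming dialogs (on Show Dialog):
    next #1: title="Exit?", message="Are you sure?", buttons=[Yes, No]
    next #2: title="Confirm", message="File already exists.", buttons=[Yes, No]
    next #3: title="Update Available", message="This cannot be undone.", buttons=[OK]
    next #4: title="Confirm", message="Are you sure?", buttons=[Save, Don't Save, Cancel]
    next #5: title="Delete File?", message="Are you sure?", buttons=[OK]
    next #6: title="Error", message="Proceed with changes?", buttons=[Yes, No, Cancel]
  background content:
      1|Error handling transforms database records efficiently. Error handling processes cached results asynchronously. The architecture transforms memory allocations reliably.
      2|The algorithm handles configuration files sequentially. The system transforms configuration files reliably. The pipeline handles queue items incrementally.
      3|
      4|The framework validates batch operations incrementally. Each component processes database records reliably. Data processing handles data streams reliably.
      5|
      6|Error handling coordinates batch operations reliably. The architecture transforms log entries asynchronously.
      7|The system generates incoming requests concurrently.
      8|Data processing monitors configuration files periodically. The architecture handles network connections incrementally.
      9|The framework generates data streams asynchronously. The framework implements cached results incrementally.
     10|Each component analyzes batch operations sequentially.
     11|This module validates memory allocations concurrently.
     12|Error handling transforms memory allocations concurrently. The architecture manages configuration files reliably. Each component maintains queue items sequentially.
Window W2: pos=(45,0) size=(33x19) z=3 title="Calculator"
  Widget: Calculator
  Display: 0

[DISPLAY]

      ┃Th┌──────────────────────────┐at┃e(┃│ 0 │
      ┃  │          Exit?           │  ┃pa┃├───┼
      ┃Th│      Are you sure?       │op┃om┃│ C │
      ┃  │[Save]  Don't Save   Cance│  ┃  ┃└───┴
      ┃Er└──────────────────────────┘ch┃  ┃     
      ┃The system generates incoming re┃  ┃     
      ┗━━━━━━━━━━━━━━━━━━━━━━━━━━━━━━━━┛fi┃     
                 ┃  const result = 88;    ┗━━━━━
                 ┃  const response = 80;        
                 ┃  const response = 3;         
                 ┃  const response = 45;        
                 ┃}                             
                 ┃                              
                 ┗━━━━━━━━━━━━━━━━━━━━━━━━━━━━━━
                                                
                                                
                                                
                                                


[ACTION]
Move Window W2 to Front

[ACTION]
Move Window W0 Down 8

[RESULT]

      ┃Th┌──────────────────────────┐at┃  ┃│ 0 │
      ┃  │          Exit?           │  ┃━━┃├───┼
      ┃Th│      Are you sure?       │op┃  ┃│ C │
      ┃  │[Save]  Don't Save   Cance│  ┃──┃└───┴
      ┃Er└──────────────────────────┘ch┃e(┃     
      ┃The system generates incoming re┃pa┃     
      ┗━━━━━━━━━━━━━━━━━━━━━━━━━━━━━━━━┛om┃     
                 ┃                        ┗━━━━━
                 ┃                              
                 ┃// FIXME: update this         
                 ┃function fetchData(config) {  
                 ┃  const result = 88;          
                 ┃  const response = 80;        
                 ┃  const response = 3;         
                 ┃  const response = 45;        
                 ┃}                             
                 ┃                              
                 ┗━━━━━━━━━━━━━━━━━━━━━━━━━━━━━━


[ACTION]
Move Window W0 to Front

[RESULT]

      ┃Th┌──────────────────────────┐at┃  ┃│ 0 │
      ┃  │       ┏━━━━━━━━━━━━━━━━━━━━━━━━━━━━━━
      ┃Th│      A┃ FileEditor                   
      ┃  │[Save] ┠──────────────────────────────
      ┃Er└───────┃█onst express = require('expre
      ┃The system┃const path = require('path'); 
      ┗━━━━━━━━━━┃import { useState } from 'reac
                 ┃                              
                 ┃                              
                 ┃// FIXME: update this         
                 ┃function fetchData(config) {  
                 ┃  const result = 88;          
                 ┃  const response = 80;        
                 ┃  const response = 3;         
                 ┃  const response = 45;        
                 ┃}                             
                 ┃                              
                 ┗━━━━━━━━━━━━━━━━━━━━━━━━━━━━━━


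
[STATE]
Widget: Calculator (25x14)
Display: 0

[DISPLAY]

                        0
┌───┬───┬───┬───┐        
│ 7 │ 8 │ 9 │ ÷ │        
├───┼───┼───┼───┤        
│ 4 │ 5 │ 6 │ × │        
├───┼───┼───┼───┤        
│ 1 │ 2 │ 3 │ - │        
├───┼───┼───┼───┤        
│ 0 │ . │ = │ + │        
├───┼───┼───┼───┤        
│ C │ MC│ MR│ M+│        
└───┴───┴───┴───┘        
                         
                         


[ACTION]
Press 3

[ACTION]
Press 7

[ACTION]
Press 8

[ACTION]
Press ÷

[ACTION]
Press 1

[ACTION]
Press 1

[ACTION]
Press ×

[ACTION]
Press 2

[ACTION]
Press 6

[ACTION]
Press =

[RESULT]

              893.4545454
┌───┬───┬───┬───┐        
│ 7 │ 8 │ 9 │ ÷ │        
├───┼───┼───┼───┤        
│ 4 │ 5 │ 6 │ × │        
├───┼───┼───┼───┤        
│ 1 │ 2 │ 3 │ - │        
├───┼───┼───┼───┤        
│ 0 │ . │ = │ + │        
├───┼───┼───┼───┤        
│ C │ MC│ MR│ M+│        
└───┴───┴───┴───┘        
                         
                         


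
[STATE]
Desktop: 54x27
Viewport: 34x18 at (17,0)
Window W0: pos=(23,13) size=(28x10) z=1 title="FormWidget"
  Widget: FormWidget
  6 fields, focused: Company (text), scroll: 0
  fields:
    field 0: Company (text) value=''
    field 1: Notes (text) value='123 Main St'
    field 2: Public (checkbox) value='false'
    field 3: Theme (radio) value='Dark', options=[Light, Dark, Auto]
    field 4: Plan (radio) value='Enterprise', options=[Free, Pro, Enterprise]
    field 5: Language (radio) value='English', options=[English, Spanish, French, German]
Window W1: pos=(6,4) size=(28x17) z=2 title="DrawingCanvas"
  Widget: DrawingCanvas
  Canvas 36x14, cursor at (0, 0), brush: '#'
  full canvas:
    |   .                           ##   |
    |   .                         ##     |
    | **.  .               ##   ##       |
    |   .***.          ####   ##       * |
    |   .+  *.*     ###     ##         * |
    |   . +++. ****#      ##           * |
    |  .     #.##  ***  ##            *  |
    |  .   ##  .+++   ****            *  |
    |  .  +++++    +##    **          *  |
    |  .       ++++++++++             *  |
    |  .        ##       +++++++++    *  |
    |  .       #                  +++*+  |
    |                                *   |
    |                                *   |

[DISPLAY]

                                  
                                  
                                  
                                  
━━━━━━━━━━━━━━━━┓                 
nvas            ┃                 
────────────────┨                 
                ┃                 
                ┃                 
            ##  ┃                 
        ####   #┃                 
     ###     ## ┃                 
****#      ##   ┃                 
##  ***  ##     ┃━━━━━━━━━━━━━━━━┓
.+++   ****     ┃t               ┃
    +##    **   ┃────────────────┨
++++++++++      ┃    [          ]┃
 ##       ++++++┃    [123 Main S]┃


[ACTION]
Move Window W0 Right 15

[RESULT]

                                  
                                  
                                  
                                  
━━━━━━━━━━━━━━━━┓                 
nvas            ┃                 
────────────────┨                 
                ┃                 
                ┃                 
            ##  ┃                 
        ####   #┃                 
     ###     ## ┃                 
****#      ##   ┃                 
##  ***  ##     ┃━━━━━━━━━━━━━━━━━
.+++   ****     ┃dget             
    +##    **   ┃─────────────────
++++++++++      ┃ny:    [         
 ##       ++++++┃:      [123 Main 


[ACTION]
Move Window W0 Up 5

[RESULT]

                                  
                                  
                                  
                                  
━━━━━━━━━━━━━━━━┓                 
nvas            ┃                 
────────────────┨                 
                ┃                 
                ┃━━━━━━━━━━━━━━━━━
            ##  ┃dget             
        ####   #┃─────────────────
     ###     ## ┃ny:    [         
****#      ##   ┃:      [123 Main 
##  ***  ##     ┃c:     [ ]       
.+++   ****     ┃:      ( ) Light 
    +##    **   ┃       ( ) Free  
++++++++++      ┃age:   (●) Englis
 ##       ++++++┃━━━━━━━━━━━━━━━━━


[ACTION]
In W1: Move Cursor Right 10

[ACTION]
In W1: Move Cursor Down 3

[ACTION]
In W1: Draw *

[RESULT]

                                  
                                  
                                  
                                  
━━━━━━━━━━━━━━━━┓                 
nvas            ┃                 
────────────────┨                 
                ┃                 
                ┃━━━━━━━━━━━━━━━━━
            ##  ┃dget             
*       ####   #┃─────────────────
     ###     ## ┃ny:    [         
****#      ##   ┃:      [123 Main 
##  ***  ##     ┃c:     [ ]       
.+++   ****     ┃:      ( ) Light 
    +##    **   ┃       ( ) Free  
++++++++++      ┃age:   (●) Englis
 ##       ++++++┃━━━━━━━━━━━━━━━━━


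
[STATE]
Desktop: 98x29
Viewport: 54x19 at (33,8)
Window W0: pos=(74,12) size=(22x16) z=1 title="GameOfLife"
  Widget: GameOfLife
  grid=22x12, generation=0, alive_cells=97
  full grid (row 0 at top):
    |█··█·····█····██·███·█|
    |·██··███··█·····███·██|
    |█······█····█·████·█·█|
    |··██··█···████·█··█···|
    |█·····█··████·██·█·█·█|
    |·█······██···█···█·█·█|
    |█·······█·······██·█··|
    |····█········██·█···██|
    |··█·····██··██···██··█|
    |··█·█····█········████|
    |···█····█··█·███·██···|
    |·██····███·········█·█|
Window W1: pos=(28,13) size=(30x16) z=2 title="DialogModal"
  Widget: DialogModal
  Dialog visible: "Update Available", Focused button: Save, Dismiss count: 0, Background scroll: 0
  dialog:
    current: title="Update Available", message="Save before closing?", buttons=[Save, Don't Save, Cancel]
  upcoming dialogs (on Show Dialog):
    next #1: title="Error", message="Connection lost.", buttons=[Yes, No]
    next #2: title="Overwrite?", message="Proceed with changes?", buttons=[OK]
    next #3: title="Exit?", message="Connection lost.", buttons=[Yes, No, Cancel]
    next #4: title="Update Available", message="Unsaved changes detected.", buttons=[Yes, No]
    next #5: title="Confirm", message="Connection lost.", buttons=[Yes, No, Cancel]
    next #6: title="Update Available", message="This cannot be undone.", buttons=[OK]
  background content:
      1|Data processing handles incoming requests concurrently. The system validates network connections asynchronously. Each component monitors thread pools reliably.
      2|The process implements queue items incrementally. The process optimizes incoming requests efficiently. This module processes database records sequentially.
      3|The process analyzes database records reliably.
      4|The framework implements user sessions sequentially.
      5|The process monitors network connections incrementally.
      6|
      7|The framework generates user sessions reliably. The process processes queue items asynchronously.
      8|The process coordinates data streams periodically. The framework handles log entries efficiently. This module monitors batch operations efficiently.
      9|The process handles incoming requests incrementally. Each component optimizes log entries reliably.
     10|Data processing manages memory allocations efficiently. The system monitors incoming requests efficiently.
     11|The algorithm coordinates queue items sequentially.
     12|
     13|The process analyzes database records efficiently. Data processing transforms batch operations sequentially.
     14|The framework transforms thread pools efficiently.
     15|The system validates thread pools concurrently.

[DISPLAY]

                                                      
                                                      
                                                      
                                                      
                                         ┏━━━━━━━━━━━━
━━━━━━━━━━━━━━━━━━━━━━━━┓                ┃ GameOfLife 
logModal                ┃                ┠────────────
────────────────────────┨                ┃Gen: 0      
 processing handles inco┃                ┃··█·····█···
process implements queue┃                ┃██··███··█··
process analyzes databas┃                ┃······█····█
─────────────────────┐se┃                ┃·██··█···███
  Update Available   │rk┃                ┃·····█··████
Save before closing? │  ┃                ┃█······██···
Save]  Don't Save   C│er┃                ┃·······█····
─────────────────────┘ta┃                ┃···█········
process handles incoming┃                ┃·█·····██··█
 processing manages memo┃                ┃·█·█····█···
algorithm coordinates qu┃                ┃··█····█··█·


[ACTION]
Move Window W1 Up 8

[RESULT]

 processing handles inco┃                             
process implements queue┃                             
process analyzes databas┃                             
─────────────────────┐se┃                             
  Update Available   │rk┃                ┏━━━━━━━━━━━━
Save before closing? │  ┃                ┃ GameOfLife 
Save]  Don't Save   C│er┃                ┠────────────
─────────────────────┘ta┃                ┃Gen: 0      
process handles incoming┃                ┃··█·····█···
 processing manages memo┃                ┃██··███··█··
algorithm coordinates qu┃                ┃······█····█
                        ┃                ┃·██··█···███
━━━━━━━━━━━━━━━━━━━━━━━━┛                ┃·····█··████
                                         ┃█······██···
                                         ┃·······█····
                                         ┃···█········
                                         ┃·█·····██··█
                                         ┃·█·█····█···
                                         ┃··█····█··█·


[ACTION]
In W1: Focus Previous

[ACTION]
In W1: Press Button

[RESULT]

 processing handles inco┃                             
process implements queue┃                             
process analyzes databas┃                             
framework implements use┃                             
process monitors network┃                ┏━━━━━━━━━━━━
                        ┃                ┃ GameOfLife 
framework generates user┃                ┠────────────
process coordinates data┃                ┃Gen: 0      
process handles incoming┃                ┃··█·····█···
 processing manages memo┃                ┃██··███··█··
algorithm coordinates qu┃                ┃······█····█
                        ┃                ┃·██··█···███
━━━━━━━━━━━━━━━━━━━━━━━━┛                ┃·····█··████
                                         ┃█······██···
                                         ┃·······█····
                                         ┃···█········
                                         ┃·█·····██··█
                                         ┃·█·█····█···
                                         ┃··█····█··█·


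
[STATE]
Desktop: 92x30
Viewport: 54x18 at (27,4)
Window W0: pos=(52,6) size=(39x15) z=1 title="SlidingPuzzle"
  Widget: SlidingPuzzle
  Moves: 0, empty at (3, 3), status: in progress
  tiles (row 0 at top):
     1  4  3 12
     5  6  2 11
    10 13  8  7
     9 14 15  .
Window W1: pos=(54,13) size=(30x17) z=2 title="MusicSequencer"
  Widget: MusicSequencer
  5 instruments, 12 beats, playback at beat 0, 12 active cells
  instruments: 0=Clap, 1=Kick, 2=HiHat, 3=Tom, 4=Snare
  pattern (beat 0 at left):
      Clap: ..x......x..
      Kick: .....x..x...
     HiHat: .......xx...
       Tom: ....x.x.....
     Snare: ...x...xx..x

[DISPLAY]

                                                      
                                                      
                         ┏━━━━━━━━━━━━━━━━━━━━━━━━━━━━
                         ┃ SlidingPuzzle              
                         ┠────────────────────────────
                         ┃┌────┬────┬────┬────┐       
                         ┃│  1 │  4 │  3 │ 12 │       
                         ┃├────┼────┼────┼────┤       
                         ┃│  5 │  6 │  2 │ 11 │       
                         ┃├┏━━━━━━━━━━━━━━━━━━━━━━━━━━
                         ┃│┃ MusicSequencer           
                         ┃├┠──────────────────────────
                         ┃│┃      ▼12345678901        
                         ┃└┃  Clap··█······█··        
                         ┃M┃  Kick·····█··█···        
                         ┃ ┃ HiHat·······██···        
                         ┗━┃   Tom····█·█·····        
                           ┃ Snare···█···██··█        


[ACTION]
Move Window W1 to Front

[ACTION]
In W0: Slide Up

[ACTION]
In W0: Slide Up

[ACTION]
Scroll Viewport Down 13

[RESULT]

                         ┃│  5 │  6 │  2 │ 11 │       
                         ┃├┏━━━━━━━━━━━━━━━━━━━━━━━━━━
                         ┃│┃ MusicSequencer           
                         ┃├┠──────────────────────────
                         ┃│┃      ▼12345678901        
                         ┃└┃  Clap··█······█··        
                         ┃M┃  Kick·····█··█···        
                         ┃ ┃ HiHat·······██···        
                         ┗━┃   Tom····█·█·····        
                           ┃ Snare···█···██··█        
                           ┃                          
                           ┃                          
                           ┃                          
                           ┃                          
                           ┃                          
                           ┃                          
                           ┃                          
                           ┗━━━━━━━━━━━━━━━━━━━━━━━━━━


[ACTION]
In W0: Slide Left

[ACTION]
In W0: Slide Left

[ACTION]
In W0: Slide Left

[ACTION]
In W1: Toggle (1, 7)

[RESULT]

                         ┃│  5 │  6 │  2 │ 11 │       
                         ┃├┏━━━━━━━━━━━━━━━━━━━━━━━━━━
                         ┃│┃ MusicSequencer           
                         ┃├┠──────────────────────────
                         ┃│┃      ▼12345678901        
                         ┃└┃  Clap··█······█··        
                         ┃M┃  Kick·····█·██···        
                         ┃ ┃ HiHat·······██···        
                         ┗━┃   Tom····█·█·····        
                           ┃ Snare···█···██··█        
                           ┃                          
                           ┃                          
                           ┃                          
                           ┃                          
                           ┃                          
                           ┃                          
                           ┃                          
                           ┗━━━━━━━━━━━━━━━━━━━━━━━━━━


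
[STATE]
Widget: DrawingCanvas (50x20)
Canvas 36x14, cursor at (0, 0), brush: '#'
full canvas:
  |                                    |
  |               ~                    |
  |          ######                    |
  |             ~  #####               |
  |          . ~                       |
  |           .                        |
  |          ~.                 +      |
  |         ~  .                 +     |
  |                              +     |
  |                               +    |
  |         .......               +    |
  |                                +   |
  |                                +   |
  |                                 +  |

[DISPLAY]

+                                                 
               ~                                  
          ######                                  
             ~  #####                             
          . ~                                     
           .                                      
          ~.                 +                    
         ~  .                 +                   
                              +                   
                               +                  
         .......               +                  
                                +                 
                                +                 
                                 +                
                                                  
                                                  
                                                  
                                                  
                                                  
                                                  


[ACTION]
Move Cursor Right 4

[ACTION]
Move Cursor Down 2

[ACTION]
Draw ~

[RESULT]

                                                  
               ~                                  
    ~     ######                                  
             ~  #####                             
          . ~                                     
           .                                      
          ~.                 +                    
         ~  .                 +                   
                              +                   
                               +                  
         .......               +                  
                                +                 
                                +                 
                                 +                
                                                  
                                                  
                                                  
                                                  
                                                  
                                                  


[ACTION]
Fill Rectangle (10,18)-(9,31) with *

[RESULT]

                                                  
               ~                                  
    ~     ######                                  
             ~  #####                             
          . ~                                     
           .                                      
          ~.                 +                    
         ~  .                 +                   
                              +                   
                  **************                  
         .......  **************                  
                                +                 
                                +                 
                                 +                
                                                  
                                                  
                                                  
                                                  
                                                  
                                                  


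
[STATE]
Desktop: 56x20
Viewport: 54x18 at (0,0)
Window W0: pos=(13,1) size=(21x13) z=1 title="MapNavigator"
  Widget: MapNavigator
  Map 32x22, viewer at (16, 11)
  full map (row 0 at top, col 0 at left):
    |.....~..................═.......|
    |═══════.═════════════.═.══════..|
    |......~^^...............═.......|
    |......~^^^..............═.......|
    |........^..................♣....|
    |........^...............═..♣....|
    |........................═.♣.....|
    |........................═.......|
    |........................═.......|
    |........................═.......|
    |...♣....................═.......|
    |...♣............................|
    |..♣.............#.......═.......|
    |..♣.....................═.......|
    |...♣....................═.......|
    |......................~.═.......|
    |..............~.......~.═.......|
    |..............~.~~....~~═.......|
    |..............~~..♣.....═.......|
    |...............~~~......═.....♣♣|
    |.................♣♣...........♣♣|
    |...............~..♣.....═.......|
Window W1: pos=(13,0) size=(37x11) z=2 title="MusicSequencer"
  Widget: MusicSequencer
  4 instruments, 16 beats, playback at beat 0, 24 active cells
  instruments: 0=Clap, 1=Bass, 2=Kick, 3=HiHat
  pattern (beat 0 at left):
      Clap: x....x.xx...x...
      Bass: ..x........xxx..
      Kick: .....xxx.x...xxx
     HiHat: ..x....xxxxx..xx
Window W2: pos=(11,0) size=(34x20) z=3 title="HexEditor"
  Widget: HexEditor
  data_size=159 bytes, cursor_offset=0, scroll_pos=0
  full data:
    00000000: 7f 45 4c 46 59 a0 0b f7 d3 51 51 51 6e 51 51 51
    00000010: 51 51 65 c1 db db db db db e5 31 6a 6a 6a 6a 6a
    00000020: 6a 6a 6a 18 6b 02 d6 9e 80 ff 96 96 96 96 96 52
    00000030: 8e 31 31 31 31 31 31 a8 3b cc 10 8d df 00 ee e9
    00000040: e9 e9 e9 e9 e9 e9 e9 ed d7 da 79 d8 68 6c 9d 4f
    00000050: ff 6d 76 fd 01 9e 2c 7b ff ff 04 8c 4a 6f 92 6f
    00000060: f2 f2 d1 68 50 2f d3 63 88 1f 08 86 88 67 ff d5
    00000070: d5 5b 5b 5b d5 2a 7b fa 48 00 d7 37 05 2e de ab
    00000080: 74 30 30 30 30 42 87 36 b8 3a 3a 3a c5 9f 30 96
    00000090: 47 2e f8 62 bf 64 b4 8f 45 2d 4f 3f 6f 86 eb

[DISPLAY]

           ┏━━━━━━━━━━━━━━━━━━━━━━━━━━━━━━━━┓━━━━┓    
           ┃ HexEditor                      ┃    ┃    
           ┠────────────────────────────────┨────┨    
           ┃00000000  7F 45 4c 46 59 a0 0b f┃    ┃    
           ┃00000010  51 51 65 c1 db db db d┃    ┃    
           ┃00000020  6a 6a 6a 18 6b 02 d6 9┃    ┃    
           ┃00000030  8e 31 31 31 31 31 31 a┃    ┃    
           ┃00000040  e9 e9 e9 e9 e9 e9 e9 e┃    ┃    
           ┃00000050  ff 6d 76 fd 01 9e 2c 7┃    ┃    
           ┃00000060  f2 f2 d1 68 50 2f d3 6┃    ┃    
           ┃00000070  d5 5b 5b 5b d5 2a 7b f┃━━━━┛    
           ┃00000080  74 30 30 30 30 42 87 3┃         
           ┃00000090  47 2e f8 62 bf 64 b4 8┃         
           ┃                                ┃         
           ┃                                ┃         
           ┃                                ┃         
           ┃                                ┃         
           ┃                                ┃         


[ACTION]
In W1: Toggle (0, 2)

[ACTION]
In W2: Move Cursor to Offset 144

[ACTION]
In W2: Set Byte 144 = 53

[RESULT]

           ┏━━━━━━━━━━━━━━━━━━━━━━━━━━━━━━━━┓━━━━┓    
           ┃ HexEditor                      ┃    ┃    
           ┠────────────────────────────────┨────┨    
           ┃00000000  7f 45 4c 46 59 a0 0b f┃    ┃    
           ┃00000010  51 51 65 c1 db db db d┃    ┃    
           ┃00000020  6a 6a 6a 18 6b 02 d6 9┃    ┃    
           ┃00000030  8e 31 31 31 31 31 31 a┃    ┃    
           ┃00000040  e9 e9 e9 e9 e9 e9 e9 e┃    ┃    
           ┃00000050  ff 6d 76 fd 01 9e 2c 7┃    ┃    
           ┃00000060  f2 f2 d1 68 50 2f d3 6┃    ┃    
           ┃00000070  d5 5b 5b 5b d5 2a 7b f┃━━━━┛    
           ┃00000080  74 30 30 30 30 42 87 3┃         
           ┃00000090  53 2e f8 62 bf 64 b4 8┃         
           ┃                                ┃         
           ┃                                ┃         
           ┃                                ┃         
           ┃                                ┃         
           ┃                                ┃         


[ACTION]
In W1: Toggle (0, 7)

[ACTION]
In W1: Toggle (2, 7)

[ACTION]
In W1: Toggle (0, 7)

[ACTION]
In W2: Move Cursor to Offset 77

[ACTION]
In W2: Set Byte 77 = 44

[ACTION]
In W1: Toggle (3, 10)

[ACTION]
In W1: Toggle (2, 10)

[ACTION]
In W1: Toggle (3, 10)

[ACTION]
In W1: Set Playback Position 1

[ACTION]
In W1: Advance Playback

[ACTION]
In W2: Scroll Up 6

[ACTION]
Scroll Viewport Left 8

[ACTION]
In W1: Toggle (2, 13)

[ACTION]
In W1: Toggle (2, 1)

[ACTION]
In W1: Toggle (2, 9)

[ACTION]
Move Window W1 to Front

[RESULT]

           ┏━┏━━━━━━━━━━━━━━━━━━━━━━━━━━━━━━━━━━━┓    
           ┃ ┃ MusicSequencer                    ┃    
           ┠─┠───────────────────────────────────┨    
           ┃0┃      01▼3456789012345             ┃    
           ┃0┃  Clap█·█··█·██···█···             ┃    
           ┃0┃  Bass··█········███··             ┃    
           ┃0┃  Kick·█···██···█···██             ┃    
           ┃0┃ HiHat··█····█████··██             ┃    
           ┃0┃                                   ┃    
           ┃0┃                                   ┃    
           ┃0┗━━━━━━━━━━━━━━━━━━━━━━━━━━━━━━━━━━━┛    
           ┃00000080  74 30 30 30 30 42 87 3┃         
           ┃00000090  53 2e f8 62 bf 64 b4 8┃         
           ┃                                ┃         
           ┃                                ┃         
           ┃                                ┃         
           ┃                                ┃         
           ┃                                ┃         


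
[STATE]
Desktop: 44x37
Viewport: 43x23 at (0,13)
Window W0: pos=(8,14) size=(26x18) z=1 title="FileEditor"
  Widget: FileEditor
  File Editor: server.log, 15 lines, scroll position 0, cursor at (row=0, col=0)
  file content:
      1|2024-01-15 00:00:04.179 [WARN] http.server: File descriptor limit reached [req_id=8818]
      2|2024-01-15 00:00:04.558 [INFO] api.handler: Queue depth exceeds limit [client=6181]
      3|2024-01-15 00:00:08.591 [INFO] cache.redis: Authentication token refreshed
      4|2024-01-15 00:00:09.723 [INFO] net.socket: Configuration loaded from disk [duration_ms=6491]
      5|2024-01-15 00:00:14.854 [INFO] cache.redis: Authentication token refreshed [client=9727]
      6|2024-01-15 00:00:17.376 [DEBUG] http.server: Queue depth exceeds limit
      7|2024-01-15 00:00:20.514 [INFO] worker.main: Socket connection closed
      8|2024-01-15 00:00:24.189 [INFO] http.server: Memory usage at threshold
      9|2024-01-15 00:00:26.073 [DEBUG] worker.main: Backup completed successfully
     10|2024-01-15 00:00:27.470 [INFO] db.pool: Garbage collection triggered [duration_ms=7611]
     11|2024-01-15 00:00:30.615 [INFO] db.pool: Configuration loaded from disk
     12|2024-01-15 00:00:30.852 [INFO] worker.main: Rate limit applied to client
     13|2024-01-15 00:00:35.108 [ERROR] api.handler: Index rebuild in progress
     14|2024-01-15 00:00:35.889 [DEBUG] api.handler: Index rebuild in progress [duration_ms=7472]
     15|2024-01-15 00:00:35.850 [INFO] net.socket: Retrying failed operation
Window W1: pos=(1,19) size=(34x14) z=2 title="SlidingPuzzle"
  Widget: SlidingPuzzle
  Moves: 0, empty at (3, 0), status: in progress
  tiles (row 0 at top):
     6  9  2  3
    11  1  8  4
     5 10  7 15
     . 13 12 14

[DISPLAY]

                                           
        ┏━━━━━━━━━━━━━━━━━━━━━━━━┓         
        ┃ FileEditor             ┃         
        ┠────────────────────────┨         
        ┃█024-01-15 00:00:04.179▲┃         
        ┃2024-01-15 00:00:04.558█┃         
 ┏━━━━━━━━━━━━━━━━━━━━━━━━━━━━━━━━┓        
 ┃ SlidingPuzzle                  ┃        
 ┠────────────────────────────────┨        
 ┃┌────┬────┬────┬────┐           ┃        
 ┃│  6 │  9 │  2 │  3 │           ┃        
 ┃├────┼────┼────┼────┤           ┃        
 ┃│ 11 │  1 │  8 │  4 │           ┃        
 ┃├────┼────┼────┼────┤           ┃        
 ┃│  5 │ 10 │  7 │ 15 │           ┃        
 ┃├────┼────┼────┼────┤           ┃        
 ┃│    │ 13 │ 12 │ 14 │           ┃        
 ┃└────┴────┴────┴────┘           ┃        
 ┃Moves: 0                        ┃        
 ┗━━━━━━━━━━━━━━━━━━━━━━━━━━━━━━━━┛        
                                           
                                           
                                           


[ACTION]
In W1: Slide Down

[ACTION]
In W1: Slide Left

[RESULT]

                                           
        ┏━━━━━━━━━━━━━━━━━━━━━━━━┓         
        ┃ FileEditor             ┃         
        ┠────────────────────────┨         
        ┃█024-01-15 00:00:04.179▲┃         
        ┃2024-01-15 00:00:04.558█┃         
 ┏━━━━━━━━━━━━━━━━━━━━━━━━━━━━━━━━┓        
 ┃ SlidingPuzzle                  ┃        
 ┠────────────────────────────────┨        
 ┃┌────┬────┬────┬────┐           ┃        
 ┃│  6 │  9 │  2 │  3 │           ┃        
 ┃├────┼────┼────┼────┤           ┃        
 ┃│ 11 │  1 │  8 │  4 │           ┃        
 ┃├────┼────┼────┼────┤           ┃        
 ┃│ 10 │    │  7 │ 15 │           ┃        
 ┃├────┼────┼────┼────┤           ┃        
 ┃│  5 │ 13 │ 12 │ 14 │           ┃        
 ┃└────┴────┴────┴────┘           ┃        
 ┃Moves: 2                        ┃        
 ┗━━━━━━━━━━━━━━━━━━━━━━━━━━━━━━━━┛        
                                           
                                           
                                           


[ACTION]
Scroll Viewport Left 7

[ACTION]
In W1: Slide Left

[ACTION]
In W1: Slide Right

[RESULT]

                                           
        ┏━━━━━━━━━━━━━━━━━━━━━━━━┓         
        ┃ FileEditor             ┃         
        ┠────────────────────────┨         
        ┃█024-01-15 00:00:04.179▲┃         
        ┃2024-01-15 00:00:04.558█┃         
 ┏━━━━━━━━━━━━━━━━━━━━━━━━━━━━━━━━┓        
 ┃ SlidingPuzzle                  ┃        
 ┠────────────────────────────────┨        
 ┃┌────┬────┬────┬────┐           ┃        
 ┃│  6 │  9 │  2 │  3 │           ┃        
 ┃├────┼────┼────┼────┤           ┃        
 ┃│ 11 │  1 │  8 │  4 │           ┃        
 ┃├────┼────┼────┼────┤           ┃        
 ┃│ 10 │    │  7 │ 15 │           ┃        
 ┃├────┼────┼────┼────┤           ┃        
 ┃│  5 │ 13 │ 12 │ 14 │           ┃        
 ┃└────┴────┴────┴────┘           ┃        
 ┃Moves: 4                        ┃        
 ┗━━━━━━━━━━━━━━━━━━━━━━━━━━━━━━━━┛        
                                           
                                           
                                           
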